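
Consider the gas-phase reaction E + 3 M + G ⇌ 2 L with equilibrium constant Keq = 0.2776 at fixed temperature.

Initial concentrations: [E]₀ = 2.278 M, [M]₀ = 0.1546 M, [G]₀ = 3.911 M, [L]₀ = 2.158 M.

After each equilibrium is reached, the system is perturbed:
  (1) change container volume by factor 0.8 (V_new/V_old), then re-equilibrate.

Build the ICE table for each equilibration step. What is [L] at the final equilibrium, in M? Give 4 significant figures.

Q₀ = 141.5 vs Keq = 0.2776 ⇒ Q>K, reverse
Step 1:
                    E           M           G           L
  Initial       2.278      0.1546       3.911       2.158
  Change       0.2689      0.8067      0.2689     -0.5378
  Equil         2.547      0.9613        4.18        1.62
  solve Keq expr → x = -0.2689; check Q = 0.2776
Then change container volume by factor 0.8 (V_new/V_old).
Step 2:
                    E           M           G           L
  Initial       3.184       1.202       5.225       2.025
  Change     -0.06328     -0.1899    -0.06328      0.1266
  Equil          3.12       1.012       5.162       2.152
  solve Keq expr → x = 0.06328; check Q = 0.2776

[L]_eq = 2.152 M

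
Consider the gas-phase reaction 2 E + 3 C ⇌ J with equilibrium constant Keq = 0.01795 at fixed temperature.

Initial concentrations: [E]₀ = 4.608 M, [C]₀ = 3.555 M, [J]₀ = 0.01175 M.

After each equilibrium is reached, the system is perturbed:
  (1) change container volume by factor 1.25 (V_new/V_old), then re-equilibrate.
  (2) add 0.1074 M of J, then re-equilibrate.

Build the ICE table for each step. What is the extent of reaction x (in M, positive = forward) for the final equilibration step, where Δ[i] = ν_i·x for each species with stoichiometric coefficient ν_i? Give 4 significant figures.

Q₀ = 1.2317e-05 vs Keq = 0.01795 ⇒ Q<K, forward
Step 1:
                   E          C          J
  I            4.608      3.555    0.01175
  C           -1.349     -2.023     0.6743
  E            3.259      1.532      0.686
  solve Keq expr → x = 0.6743; check Q = 0.01795
Then change container volume by factor 1.25 (V_new/V_old).
Step 2:
                   E          C          J
  I            2.608      1.226     0.5488
  C           0.1764     0.2646   -0.08821
  E            2.784       1.49     0.4606
  solve Keq expr → x = -0.08821; check Q = 0.01795
Then add 0.1074 M of J.
Step 3:
                   E          C          J
  I            2.784       1.49      0.568
  C          0.04594     0.0689   -0.02297
  E             2.83      1.559      0.545
  solve Keq expr → x = -0.02297; check Q = 0.01795

x = -0.02297 M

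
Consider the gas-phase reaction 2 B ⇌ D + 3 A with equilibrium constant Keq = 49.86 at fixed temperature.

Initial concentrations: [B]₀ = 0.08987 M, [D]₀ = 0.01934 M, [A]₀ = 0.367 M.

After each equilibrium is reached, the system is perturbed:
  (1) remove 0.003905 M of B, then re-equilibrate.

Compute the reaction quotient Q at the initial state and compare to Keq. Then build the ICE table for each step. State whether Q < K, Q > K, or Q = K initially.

Q₀ = 0.1184; Q < K (proceeds forward)

Q₀ = 0.1184 vs Keq = 49.86 ⇒ Q<K, forward
Step 1:
                    B           D           A
  init        0.08987     0.01934       0.367
  Δ          -0.07832     0.03916      0.1175
  eq          0.01155      0.0585      0.4845
  solve Keq expr → x = 0.03916; check Q = 49.86
Then remove 0.003905 M of B.
Step 2:
                    B           D           A
  init       0.007646      0.0585      0.4845
  Δ          0.003542   -0.001771   -0.005313
  eq          0.01119     0.05673      0.4792
  solve Keq expr → x = -0.001771; check Q = 49.86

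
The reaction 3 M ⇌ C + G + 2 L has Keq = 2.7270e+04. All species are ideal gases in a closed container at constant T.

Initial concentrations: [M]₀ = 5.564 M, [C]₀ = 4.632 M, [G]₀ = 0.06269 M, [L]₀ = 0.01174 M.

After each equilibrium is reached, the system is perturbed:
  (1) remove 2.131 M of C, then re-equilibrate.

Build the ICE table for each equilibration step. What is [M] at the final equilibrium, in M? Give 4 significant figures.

[M]_eq = 0.1567 M

Q₀ = 2.3235e-07 vs Keq = 2.7270e+04 ⇒ Q<K, forward
Step 1:
                  M         C         G         L
  I           5.564     4.632   0.06269   0.01174
  C          -5.386     1.795     1.795      3.59
  E          0.1784     6.427     1.858     3.602
  solve Keq expr → x = 1.795; check Q = 2.7270e+04
Then remove 2.131 M of C.
Step 2:
                  M         C         G         L
  I          0.1784     4.296     1.858     3.602
  C        -0.02171  0.007237  0.007237   0.01447
  E          0.1567     4.303     1.865     3.617
  solve Keq expr → x = 0.007237; check Q = 2.7270e+04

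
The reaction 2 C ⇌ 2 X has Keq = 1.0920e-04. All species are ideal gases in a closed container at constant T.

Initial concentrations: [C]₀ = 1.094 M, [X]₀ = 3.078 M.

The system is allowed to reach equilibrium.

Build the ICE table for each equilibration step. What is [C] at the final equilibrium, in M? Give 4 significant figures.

Q₀ = 7.916 vs Keq = 1.0920e-04 ⇒ Q>K, reverse
Step 1:
                  C         X
  I           1.094     3.078
  C           3.035    -3.035
  E           4.129   0.04315
  solve Keq expr → x = -1.517; check Q = 1.0920e-04

[C]_eq = 4.129 M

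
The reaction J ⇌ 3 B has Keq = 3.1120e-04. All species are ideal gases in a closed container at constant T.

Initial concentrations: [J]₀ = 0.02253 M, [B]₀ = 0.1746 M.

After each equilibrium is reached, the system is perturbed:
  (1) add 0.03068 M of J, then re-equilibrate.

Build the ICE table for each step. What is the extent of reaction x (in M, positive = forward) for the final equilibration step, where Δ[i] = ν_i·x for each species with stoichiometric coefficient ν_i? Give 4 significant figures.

x = 0.001147 M

Q₀ = 0.2362 vs Keq = 3.1120e-04 ⇒ Q>K, reverse
Step 1:
                   J          B
  init       0.02253     0.1746
  Δ          0.04883    -0.1465
  eq         0.07136    0.02811
  solve Keq expr → x = -0.04883; check Q = 3.1120e-04
Then add 0.03068 M of J.
Step 2:
                   J          B
  init         0.102    0.02811
  Δ        -0.001147    0.00344
  eq          0.1009    0.03155
  solve Keq expr → x = 0.001147; check Q = 3.1120e-04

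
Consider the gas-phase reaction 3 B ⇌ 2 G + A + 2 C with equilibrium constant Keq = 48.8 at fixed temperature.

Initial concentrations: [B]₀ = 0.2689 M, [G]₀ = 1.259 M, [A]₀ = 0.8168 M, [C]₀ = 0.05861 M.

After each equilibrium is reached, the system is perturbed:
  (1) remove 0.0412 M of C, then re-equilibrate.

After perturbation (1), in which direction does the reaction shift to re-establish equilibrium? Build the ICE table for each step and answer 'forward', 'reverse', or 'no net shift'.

Direction: forward

Q₀ = 0.2287 vs Keq = 48.8 ⇒ Q<K, forward
Step 1:
                  B         G         A         C
  I          0.2689     1.259    0.8168   0.05861
  C         -0.1692    0.1128   0.05641    0.1128
  E         0.09966     1.372    0.8732    0.1714
  solve Keq expr → x = 0.05641; check Q = 48.8
Then remove 0.0412 M of C.
Step 2:
                  B         G         A         C
  I         0.09966     1.372    0.8732    0.1302
  C        -0.01265  0.008432  0.004216  0.008432
  E         0.08701      1.38    0.8774    0.1387
  solve Keq expr → x = 0.004216; check Q = 48.8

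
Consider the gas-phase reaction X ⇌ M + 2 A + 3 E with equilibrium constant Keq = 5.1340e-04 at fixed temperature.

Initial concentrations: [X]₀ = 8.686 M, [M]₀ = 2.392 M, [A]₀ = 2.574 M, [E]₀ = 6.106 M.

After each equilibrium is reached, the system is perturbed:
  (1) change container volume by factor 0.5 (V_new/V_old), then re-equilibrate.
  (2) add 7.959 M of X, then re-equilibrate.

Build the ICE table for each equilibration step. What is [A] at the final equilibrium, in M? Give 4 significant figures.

Q₀ = 415.4 vs Keq = 5.1340e-04 ⇒ Q>K, reverse
Step 1:
                   X          M          A          E
  Initial      8.686      2.392      2.574      6.106
  Change       1.277     -1.277     -2.554     -3.831
  Equil        9.963      1.115    0.01974      2.275
  solve Keq expr → x = -1.277; check Q = 5.1340e-04
Then change container volume by factor 0.5 (V_new/V_old).
Step 2:
                   X          M          A          E
  Initial      19.93       2.23    0.03949      4.549
  Change     0.01618   -0.01618   -0.03237   -0.04855
  Equil        19.94      2.214   0.007123      4.501
  solve Keq expr → x = -0.01618; check Q = 5.1340e-04
Then add 7.959 M of X.
Step 3:
                   X          M          A          E
  Initial       27.9      2.214   0.007123      4.501
  Change  -6.4776e-04 6.4776e-04   0.001296   0.001943
  Equil         27.9      2.214   0.008418      4.503
  solve Keq expr → x = 6.4776e-04; check Q = 5.1340e-04

[A]_eq = 0.008418 M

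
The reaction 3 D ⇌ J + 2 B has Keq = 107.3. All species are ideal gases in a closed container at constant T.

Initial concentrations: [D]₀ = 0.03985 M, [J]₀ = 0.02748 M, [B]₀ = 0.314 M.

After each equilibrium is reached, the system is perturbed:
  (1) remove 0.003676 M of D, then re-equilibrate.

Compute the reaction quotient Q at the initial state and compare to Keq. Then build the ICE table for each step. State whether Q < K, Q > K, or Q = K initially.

Q₀ = 42.81; Q < K (proceeds forward)

Q₀ = 42.81 vs Keq = 107.3 ⇒ Q<K, forward
Step 1:
                   D          J          B
  I          0.03985    0.02748      0.314
  C        -0.009083   0.003028   0.006055
  E          0.03077    0.03051     0.3201
  solve Keq expr → x = 0.003028; check Q = 107.3
Then remove 0.003676 M of D.
Step 2:
                   D          J          B
  I          0.02709    0.03051     0.3201
  C         0.003181   -0.00106  -0.002121
  E          0.03027    0.02945     0.3179
  solve Keq expr → x = -0.00106; check Q = 107.3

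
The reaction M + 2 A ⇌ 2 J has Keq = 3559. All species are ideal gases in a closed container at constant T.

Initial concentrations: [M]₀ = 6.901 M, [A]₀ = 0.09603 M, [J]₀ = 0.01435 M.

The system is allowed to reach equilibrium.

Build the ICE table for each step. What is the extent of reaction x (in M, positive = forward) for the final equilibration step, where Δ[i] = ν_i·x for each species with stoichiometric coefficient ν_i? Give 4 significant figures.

x = 0.04766 M

Q₀ = 0.003236 vs Keq = 3559 ⇒ Q<K, forward
Step 1:
                   M          A          J
  I            6.901    0.09603    0.01435
  C         -0.04766   -0.09533    0.09533
  E            6.853 7.0227e-04     0.1097
  solve Keq expr → x = 0.04766; check Q = 3559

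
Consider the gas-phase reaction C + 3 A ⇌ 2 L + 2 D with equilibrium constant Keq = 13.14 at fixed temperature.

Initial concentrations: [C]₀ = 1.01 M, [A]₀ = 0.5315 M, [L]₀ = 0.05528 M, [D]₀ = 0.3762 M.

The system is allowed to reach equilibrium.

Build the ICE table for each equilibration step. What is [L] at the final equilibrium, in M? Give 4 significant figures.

[L]_eq = 0.3103 M

Q₀ = 0.002852 vs Keq = 13.14 ⇒ Q<K, forward
Step 1:
                    C           A           L           D
  init           1.01      0.5315     0.05528      0.3762
  Δ           -0.1275     -0.3825       0.255       0.255
  eq           0.8825       0.149      0.3103      0.6312
  solve Keq expr → x = 0.1275; check Q = 13.14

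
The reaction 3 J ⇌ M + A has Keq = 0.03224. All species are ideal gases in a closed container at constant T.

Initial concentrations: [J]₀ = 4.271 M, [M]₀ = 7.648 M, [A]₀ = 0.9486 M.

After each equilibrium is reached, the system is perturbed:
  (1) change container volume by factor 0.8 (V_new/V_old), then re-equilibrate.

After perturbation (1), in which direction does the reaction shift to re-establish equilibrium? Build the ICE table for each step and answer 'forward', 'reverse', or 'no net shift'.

Direction: forward

Q₀ = 0.09312 vs Keq = 0.03224 ⇒ Q>K, reverse
Step 1:
                   J          M          A
  I            4.271      7.648     0.9486
  C           0.9584    -0.3195    -0.3195
  E            5.229      7.329     0.6291
  solve Keq expr → x = -0.3195; check Q = 0.03224
Then change container volume by factor 0.8 (V_new/V_old).
Step 2:
                   J          M          A
  I            6.537      9.161     0.7864
  C           -0.246    0.08199    0.08199
  E            6.291      9.243     0.8684
  solve Keq expr → x = 0.08199; check Q = 0.03224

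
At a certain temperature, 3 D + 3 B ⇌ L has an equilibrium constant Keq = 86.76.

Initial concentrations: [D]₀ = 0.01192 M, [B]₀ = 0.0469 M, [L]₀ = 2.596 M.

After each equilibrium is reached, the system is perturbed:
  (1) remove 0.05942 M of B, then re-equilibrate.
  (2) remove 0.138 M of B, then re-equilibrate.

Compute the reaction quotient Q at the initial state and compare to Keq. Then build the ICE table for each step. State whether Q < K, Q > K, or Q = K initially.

Q₀ = 1.4858e+10 vs Keq = 86.76 ⇒ Q>K, reverse
Step 1:
                    D           B           L
  I           0.01192      0.0469       2.596
  C            0.5216      0.5216     -0.1739
  E            0.5336      0.5685       2.422
  solve Keq expr → x = -0.1739; check Q = 86.76
Then remove 0.05942 M of B.
Step 2:
                    D           B           L
  I            0.5336      0.5091       2.422
  C            0.0292      0.0292   -0.009733
  E            0.5628      0.5383       2.412
  solve Keq expr → x = -0.009733; check Q = 86.76
Then remove 0.138 M of B.
Step 3:
                    D           B           L
  I            0.5628      0.4003       2.412
  C           0.07389     0.07389    -0.02463
  E            0.6367      0.4742       2.388
  solve Keq expr → x = -0.02463; check Q = 86.76

Q₀ = 1.4858e+10; Q > K (proceeds reverse)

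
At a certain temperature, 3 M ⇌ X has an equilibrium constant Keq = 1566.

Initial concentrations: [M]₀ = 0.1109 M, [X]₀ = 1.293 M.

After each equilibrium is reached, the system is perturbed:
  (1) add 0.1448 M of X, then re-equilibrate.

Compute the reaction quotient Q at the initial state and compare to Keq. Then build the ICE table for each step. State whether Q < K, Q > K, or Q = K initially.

Q₀ = 948 vs Keq = 1566 ⇒ Q<K, forward
Step 1:
                  M         X
  Initial    0.1109     1.293
  Change   -0.01695   0.00565
  Equil     0.09395     1.299
  solve Keq expr → x = 0.00565; check Q = 1566
Then add 0.1448 M of X.
Step 2:
                  M         X
  Initial   0.09395     1.443
  Change   0.003344 -0.001115
  Equil      0.0973     1.442
  solve Keq expr → x = -0.001115; check Q = 1566

Q₀ = 948; Q < K (proceeds forward)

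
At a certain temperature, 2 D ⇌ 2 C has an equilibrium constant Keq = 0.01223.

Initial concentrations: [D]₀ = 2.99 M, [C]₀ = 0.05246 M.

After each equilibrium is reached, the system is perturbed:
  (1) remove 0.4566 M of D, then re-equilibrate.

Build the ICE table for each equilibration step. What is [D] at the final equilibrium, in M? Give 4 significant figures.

Q₀ = 3.0783e-04 vs Keq = 0.01223 ⇒ Q<K, forward
Step 1:
                   D          C
  I             2.99    0.05246
  C          -0.2505     0.2505
  E             2.74      0.303
  solve Keq expr → x = 0.1252; check Q = 0.01223
Then remove 0.4566 M of D.
Step 2:
                   D          C
  I            2.283      0.303
  C          0.04547   -0.04547
  E            2.328     0.2575
  solve Keq expr → x = -0.02273; check Q = 0.01223

[D]_eq = 2.328 M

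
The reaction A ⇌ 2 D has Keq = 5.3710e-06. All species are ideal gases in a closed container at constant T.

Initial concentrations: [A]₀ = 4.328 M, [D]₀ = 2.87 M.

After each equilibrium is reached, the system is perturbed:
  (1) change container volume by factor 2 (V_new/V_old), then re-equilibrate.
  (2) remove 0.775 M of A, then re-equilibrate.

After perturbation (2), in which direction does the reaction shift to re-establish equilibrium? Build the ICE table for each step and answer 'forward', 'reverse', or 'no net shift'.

Q₀ = 1.903 vs Keq = 5.3710e-06 ⇒ Q>K, reverse
Step 1:
                  A         D
  I           4.328      2.87
  C           1.432    -2.864
  E            5.76  0.005562
  solve Keq expr → x = -1.432; check Q = 5.3710e-06
Then change container volume by factor 2 (V_new/V_old).
Step 2:
                  A         D
  I            2.88  0.002781
  C       -5.7579e-04  0.001152
  E            2.88  0.003933
  solve Keq expr → x = 5.7579e-04; check Q = 5.3710e-06
Then remove 0.775 M of A.
Step 3:
                  A         D
  I           2.105  0.003933
  C       2.8520e-04 -5.7039e-04
  E           2.105  0.003362
  solve Keq expr → x = -2.8520e-04; check Q = 5.3710e-06

Direction: reverse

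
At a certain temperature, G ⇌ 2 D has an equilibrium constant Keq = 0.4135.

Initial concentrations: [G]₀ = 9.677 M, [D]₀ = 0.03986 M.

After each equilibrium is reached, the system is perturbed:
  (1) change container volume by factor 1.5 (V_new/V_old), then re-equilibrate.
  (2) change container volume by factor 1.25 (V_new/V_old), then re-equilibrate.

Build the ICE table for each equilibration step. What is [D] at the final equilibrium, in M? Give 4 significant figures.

Q₀ = 1.6419e-04 vs Keq = 0.4135 ⇒ Q<K, forward
Step 1:
                   G          D
  I            9.677    0.03986
  C          -0.9309      1.862
  E            8.746      1.902
  solve Keq expr → x = 0.9309; check Q = 0.4135
Then change container volume by factor 1.5 (V_new/V_old).
Step 2:
                   G          D
  I            5.831      1.268
  C          -0.1335     0.2671
  E            5.697      1.535
  solve Keq expr → x = 0.1335; check Q = 0.4135
Then change container volume by factor 1.25 (V_new/V_old).
Step 3:
                   G          D
  I            4.558      1.228
  C         -0.06737     0.1347
  E             4.49      1.363
  solve Keq expr → x = 0.06737; check Q = 0.4135

[D]_eq = 1.363 M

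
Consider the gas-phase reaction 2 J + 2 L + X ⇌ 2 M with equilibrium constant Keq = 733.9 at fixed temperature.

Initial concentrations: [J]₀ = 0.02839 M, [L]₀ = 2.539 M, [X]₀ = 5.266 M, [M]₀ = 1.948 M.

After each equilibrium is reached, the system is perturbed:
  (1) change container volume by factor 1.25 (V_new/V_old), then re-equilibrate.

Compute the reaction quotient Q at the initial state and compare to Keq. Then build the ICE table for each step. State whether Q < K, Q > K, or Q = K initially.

Q₀ = 138.7; Q < K (proceeds forward)

Q₀ = 138.7 vs Keq = 733.9 ⇒ Q<K, forward
Step 1:
                  J         L         X         M
  Initial   0.02839     2.539     5.266     1.948
  Change   -0.01586  -0.01586  -0.00793   0.01586
  Equil     0.01253     2.523     5.258     1.964
  solve Keq expr → x = 0.00793; check Q = 733.9
Then change container volume by factor 1.25 (V_new/V_old).
Step 2:
                  J         L         X         M
  Initial   0.01002     2.019     4.206     1.571
  Change    0.00392   0.00392   0.00196  -0.00392
  Equil     0.01394     2.022     4.208     1.567
  solve Keq expr → x = -0.00196; check Q = 733.9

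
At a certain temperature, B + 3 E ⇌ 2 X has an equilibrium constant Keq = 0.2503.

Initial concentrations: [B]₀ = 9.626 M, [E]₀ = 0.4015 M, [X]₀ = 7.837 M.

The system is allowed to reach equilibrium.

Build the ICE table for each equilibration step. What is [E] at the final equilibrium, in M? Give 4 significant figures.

[E]_eq = 2.518 M

Q₀ = 98.58 vs Keq = 0.2503 ⇒ Q>K, reverse
Step 1:
                   B          E          X
  Initial      9.626     0.4015      7.837
  Change      0.7055      2.117     -1.411
  Equil        10.33      2.518      6.426
  solve Keq expr → x = -0.7055; check Q = 0.2503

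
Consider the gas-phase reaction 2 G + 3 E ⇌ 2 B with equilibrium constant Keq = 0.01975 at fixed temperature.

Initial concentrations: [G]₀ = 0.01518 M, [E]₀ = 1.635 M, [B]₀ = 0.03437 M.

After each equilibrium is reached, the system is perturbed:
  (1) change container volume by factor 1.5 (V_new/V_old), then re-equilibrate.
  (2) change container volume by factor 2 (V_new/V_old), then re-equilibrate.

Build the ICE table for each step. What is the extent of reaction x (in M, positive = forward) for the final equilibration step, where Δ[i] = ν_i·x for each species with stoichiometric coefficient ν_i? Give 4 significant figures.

Q₀ = 1.173 vs Keq = 0.01975 ⇒ Q>K, reverse
Step 1:
                   G          E          B
  init       0.01518      1.635    0.03437
  Δ          0.02284    0.03427   -0.02284
  eq         0.03802      1.669    0.01153
  solve Keq expr → x = -0.01142; check Q = 0.01975
Then change container volume by factor 1.5 (V_new/V_old).
Step 2:
                   G          E          B
  init       0.02535      1.113   0.007683
  Δ         0.002981   0.004472  -0.002981
  eq         0.02833      1.117   0.004702
  solve Keq expr → x = -0.001491; check Q = 0.01975
Then change container volume by factor 2 (V_new/V_old).
Step 3:
                   G          E          B
  init       0.01417     0.5587   0.002351
  Δ         0.001431   0.002146  -0.001431
  eq          0.0156     0.5608 9.2049e-04
  solve Keq expr → x = -7.1533e-04; check Q = 0.01975

x = -7.1533e-04 M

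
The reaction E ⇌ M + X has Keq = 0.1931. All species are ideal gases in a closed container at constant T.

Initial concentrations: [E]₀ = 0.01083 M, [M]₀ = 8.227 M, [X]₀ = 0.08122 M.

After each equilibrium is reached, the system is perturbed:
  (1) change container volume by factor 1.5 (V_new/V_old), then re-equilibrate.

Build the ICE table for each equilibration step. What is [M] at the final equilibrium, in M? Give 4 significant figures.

Q₀ = 61.7 vs Keq = 0.1931 ⇒ Q>K, reverse
Step 1:
                  E         M         X
  init      0.01083     8.227   0.08122
  Δ         0.07909  -0.07909  -0.07909
  eq        0.08992     8.148  0.002131
  solve Keq expr → x = -0.07909; check Q = 0.1931
Then change container volume by factor 1.5 (V_new/V_old).
Step 2:
                  E         M         X
  init      0.05995     5.432  0.001421
  Δ       -6.8570e-04 6.8570e-04 6.8570e-04
  eq        0.05926     5.433  0.002106
  solve Keq expr → x = 6.8570e-04; check Q = 0.1931

[M]_eq = 5.433 M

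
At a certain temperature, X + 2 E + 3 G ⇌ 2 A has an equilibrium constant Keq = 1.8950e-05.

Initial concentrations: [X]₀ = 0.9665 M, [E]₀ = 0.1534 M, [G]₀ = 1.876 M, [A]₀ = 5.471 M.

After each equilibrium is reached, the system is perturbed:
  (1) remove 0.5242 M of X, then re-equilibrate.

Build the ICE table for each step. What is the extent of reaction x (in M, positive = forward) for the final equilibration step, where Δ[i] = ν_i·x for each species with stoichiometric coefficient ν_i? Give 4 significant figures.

x = -0.02664 M

Q₀ = 199.3 vs Keq = 1.8950e-05 ⇒ Q>K, reverse
Step 1:
                   X          E          G          A
  init        0.9665     0.1534      1.876      5.471
  Δ            2.267      4.533        6.8     -4.533
  eq           3.233      4.687      8.676     0.9376
  solve Keq expr → x = -2.267; check Q = 1.8950e-05
Then remove 0.5242 M of X.
Step 2:
                   X          E          G          A
  init         2.709      4.687      8.676     0.9376
  Δ          0.02664    0.05327    0.07991   -0.05327
  eq           2.736       4.74      8.756     0.8843
  solve Keq expr → x = -0.02664; check Q = 1.8950e-05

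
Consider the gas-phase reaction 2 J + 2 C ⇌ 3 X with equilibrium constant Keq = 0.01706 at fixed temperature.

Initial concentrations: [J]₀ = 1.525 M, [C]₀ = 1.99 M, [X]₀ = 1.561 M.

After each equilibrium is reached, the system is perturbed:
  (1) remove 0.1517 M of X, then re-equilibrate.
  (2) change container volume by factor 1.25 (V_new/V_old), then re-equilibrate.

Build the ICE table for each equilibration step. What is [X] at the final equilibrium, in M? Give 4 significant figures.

Q₀ = 0.413 vs Keq = 0.01706 ⇒ Q>K, reverse
Step 1:
                    J           C           X
  I             1.525        1.99       1.561
  C            0.5277      0.5277     -0.7915
  E             2.053       2.518      0.7695
  solve Keq expr → x = -0.2638; check Q = 0.01706
Then remove 0.1517 M of X.
Step 2:
                    J           C           X
  I             2.053       2.518      0.6178
  C          -0.07775    -0.07775      0.1166
  E             1.975        2.44      0.7344
  solve Keq expr → x = 0.03887; check Q = 0.01706
Then change container volume by factor 1.25 (V_new/V_old).
Step 3:
                    J           C           X
  I              1.58       1.952      0.5875
  C           0.02197     0.02197    -0.03295
  E             1.602       1.974      0.5546
  solve Keq expr → x = -0.01098; check Q = 0.01706

[X]_eq = 0.5546 M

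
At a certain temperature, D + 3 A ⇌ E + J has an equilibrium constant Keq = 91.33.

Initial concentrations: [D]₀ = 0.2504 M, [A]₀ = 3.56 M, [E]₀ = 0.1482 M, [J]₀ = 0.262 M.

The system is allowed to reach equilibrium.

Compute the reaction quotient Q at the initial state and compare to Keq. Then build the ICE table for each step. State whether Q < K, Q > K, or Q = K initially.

Q₀ = 0.003437 vs Keq = 91.33 ⇒ Q<K, forward
Step 1:
                  D         A         E         J
  Initial    0.2504      3.56    0.1482     0.262
  Change    -0.2503   -0.7509    0.2503    0.2503
  Equil   1.0084e-04     2.809    0.3985    0.5123
  solve Keq expr → x = 0.2503; check Q = 91.33

Q₀ = 0.003437; Q < K (proceeds forward)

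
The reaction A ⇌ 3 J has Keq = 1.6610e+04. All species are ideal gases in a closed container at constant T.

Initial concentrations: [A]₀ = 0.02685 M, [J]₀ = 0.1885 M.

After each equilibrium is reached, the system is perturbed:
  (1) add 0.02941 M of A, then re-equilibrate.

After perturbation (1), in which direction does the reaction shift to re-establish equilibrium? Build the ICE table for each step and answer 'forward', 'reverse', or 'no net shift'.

Q₀ = 0.2495 vs Keq = 1.6610e+04 ⇒ Q<K, forward
Step 1:
                    A           J
  I           0.02685      0.1885
  C          -0.02685     0.08055
  E        1.1725e-06       0.269
  solve Keq expr → x = 0.02685; check Q = 1.6610e+04
Then add 0.02941 M of A.
Step 2:
                    A           J
  I           0.02941       0.269
  C          -0.02941     0.08823
  E        2.7455e-06      0.3573
  solve Keq expr → x = 0.02941; check Q = 1.6610e+04

Direction: forward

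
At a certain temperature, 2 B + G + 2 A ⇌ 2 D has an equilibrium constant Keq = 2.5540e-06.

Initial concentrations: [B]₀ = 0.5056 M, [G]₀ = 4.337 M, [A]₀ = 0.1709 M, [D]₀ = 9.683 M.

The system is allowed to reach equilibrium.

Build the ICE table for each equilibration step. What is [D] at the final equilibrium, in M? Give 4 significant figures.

Q₀ = 2896 vs Keq = 2.5540e-06 ⇒ Q>K, reverse
Step 1:
                   B          G          A          D
  Initial     0.5056      4.337     0.1709      9.683
  Change       9.244      4.622      9.244     -9.244
  Equil         9.75      8.959      9.415     0.4391
  solve Keq expr → x = -4.622; check Q = 2.5540e-06

[D]_eq = 0.4391 M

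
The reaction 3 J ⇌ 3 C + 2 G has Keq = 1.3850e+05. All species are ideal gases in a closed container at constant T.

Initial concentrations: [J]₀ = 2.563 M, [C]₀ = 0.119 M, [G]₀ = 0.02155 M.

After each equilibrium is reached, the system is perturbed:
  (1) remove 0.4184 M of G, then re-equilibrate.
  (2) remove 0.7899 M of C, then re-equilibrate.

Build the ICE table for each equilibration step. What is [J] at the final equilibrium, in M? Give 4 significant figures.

Q₀ = 4.6483e-08 vs Keq = 1.3850e+05 ⇒ Q<K, forward
Step 1:
                   J          C          G
  I            2.563      0.119    0.02155
  C           -2.492      2.492      1.661
  E          0.07138      2.611      1.683
  solve Keq expr → x = 0.8305; check Q = 1.3850e+05
Then remove 0.4184 M of G.
Step 2:
                   J          C          G
  I          0.07138      2.611      1.264
  C         -0.01187    0.01187   0.007915
  E          0.05951      2.622      1.272
  solve Keq expr → x = 0.003957; check Q = 1.3850e+05
Then remove 0.7899 M of C.
Step 3:
                   J          C          G
  I          0.05951      1.833      1.272
  C         -0.01728    0.01728    0.01152
  E          0.04223       1.85      1.284
  solve Keq expr → x = 0.00576; check Q = 1.3850e+05

[J]_eq = 0.04223 M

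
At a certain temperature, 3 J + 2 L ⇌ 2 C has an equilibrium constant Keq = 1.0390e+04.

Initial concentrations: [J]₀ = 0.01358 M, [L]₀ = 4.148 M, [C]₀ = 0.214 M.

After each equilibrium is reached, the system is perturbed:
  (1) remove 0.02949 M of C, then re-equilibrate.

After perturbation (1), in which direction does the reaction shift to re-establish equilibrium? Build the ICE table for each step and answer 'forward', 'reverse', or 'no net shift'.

Direction: forward

Q₀ = 1063 vs Keq = 1.0390e+04 ⇒ Q<K, forward
Step 1:
                    J           L           C
  Initial     0.01358       4.148       0.214
  Change     -0.00713   -0.004754    0.004754
  Equil       0.00645       4.143      0.2188
  solve Keq expr → x = 0.002377; check Q = 1.0390e+04
Then remove 0.02949 M of C.
Step 2:
                    J           L           C
  Initial     0.00645       4.143      0.1893
  Change  -5.8511e-04 -3.9007e-04  3.9007e-04
  Equil      0.005865       4.143      0.1897
  solve Keq expr → x = 1.9504e-04; check Q = 1.0390e+04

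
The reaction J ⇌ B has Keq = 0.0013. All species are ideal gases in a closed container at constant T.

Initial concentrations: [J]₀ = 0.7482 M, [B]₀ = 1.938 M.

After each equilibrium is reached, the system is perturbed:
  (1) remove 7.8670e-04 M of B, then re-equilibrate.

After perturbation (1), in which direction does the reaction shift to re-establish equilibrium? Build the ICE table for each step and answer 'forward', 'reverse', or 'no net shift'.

Direction: forward

Q₀ = 2.59 vs Keq = 0.0013 ⇒ Q>K, reverse
Step 1:
                    J           B
  init         0.7482       1.938
  Δ             1.935      -1.935
  eq            2.683    0.003488
  solve Keq expr → x = -1.935; check Q = 0.0013
Then remove 7.8670e-04 M of B.
Step 2:
                    J           B
  init          2.683    0.002701
  Δ       -7.8568e-04  7.8568e-04
  eq            2.682    0.003487
  solve Keq expr → x = 7.8568e-04; check Q = 0.0013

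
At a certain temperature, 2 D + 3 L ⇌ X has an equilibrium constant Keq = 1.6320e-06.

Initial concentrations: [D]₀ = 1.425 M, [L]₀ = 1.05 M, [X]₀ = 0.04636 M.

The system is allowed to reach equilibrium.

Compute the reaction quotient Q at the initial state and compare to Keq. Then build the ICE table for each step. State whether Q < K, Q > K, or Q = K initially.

Q₀ = 0.01972 vs Keq = 1.6320e-06 ⇒ Q>K, reverse
Step 1:
                   D          L          X
  I            1.425       1.05    0.04636
  C          0.09271     0.1391   -0.04635
  E            1.518      1.189 6.3199e-06
  solve Keq expr → x = -0.04635; check Q = 1.6320e-06

Q₀ = 0.01972; Q > K (proceeds reverse)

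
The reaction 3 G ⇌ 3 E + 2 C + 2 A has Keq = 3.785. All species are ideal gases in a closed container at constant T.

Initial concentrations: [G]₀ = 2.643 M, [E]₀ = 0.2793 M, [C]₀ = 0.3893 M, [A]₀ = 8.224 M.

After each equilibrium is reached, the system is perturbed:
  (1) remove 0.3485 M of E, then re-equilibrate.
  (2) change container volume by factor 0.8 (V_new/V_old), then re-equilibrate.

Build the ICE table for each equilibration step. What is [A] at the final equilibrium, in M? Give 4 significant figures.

[A]_eq = 10.84 M

Q₀ = 0.0121 vs Keq = 3.785 ⇒ Q<K, forward
Step 1:
                    G           E           C           A
  I             2.643      0.2793      0.3893       8.224
  C           -0.6036      0.6036      0.4024      0.4024
  E             2.039      0.8829      0.7917       8.626
  solve Keq expr → x = 0.2012; check Q = 3.785
Then remove 0.3485 M of E.
Step 2:
                    G           E           C           A
  I             2.039      0.5344      0.7917       8.626
  C           -0.1865      0.1865      0.1243      0.1243
  E             1.853      0.7209      0.9161       8.751
  solve Keq expr → x = 0.06217; check Q = 3.785
Then change container volume by factor 0.8 (V_new/V_old).
Step 3:
                    G           E           C           A
  I             2.316      0.9012       1.145       10.94
  C            0.1435     -0.1435    -0.09565    -0.09565
  E              2.46      0.7577       1.049       10.84
  solve Keq expr → x = -0.04782; check Q = 3.785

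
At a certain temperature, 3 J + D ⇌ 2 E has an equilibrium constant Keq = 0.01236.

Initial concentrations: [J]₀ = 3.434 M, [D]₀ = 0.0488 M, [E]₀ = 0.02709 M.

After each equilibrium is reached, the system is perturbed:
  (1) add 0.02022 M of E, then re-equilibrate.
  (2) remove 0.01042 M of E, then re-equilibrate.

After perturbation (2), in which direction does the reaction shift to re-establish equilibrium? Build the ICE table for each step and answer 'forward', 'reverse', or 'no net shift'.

Direction: forward

Q₀ = 3.7136e-04 vs Keq = 0.01236 ⇒ Q<K, forward
Step 1:
                  J         D         E
  Initial     3.434    0.0488   0.02709
  Change   -0.09396  -0.03132   0.06264
  Equil        3.34   0.01748   0.08973
  solve Keq expr → x = 0.03132; check Q = 0.01236
Then add 0.02022 M of E.
Step 2:
                  J         D         E
  Initial      3.34   0.01748    0.1099
  Change    0.01331  0.004437 -0.008874
  Equil       3.353   0.02192    0.1011
  solve Keq expr → x = -0.004437; check Q = 0.01236
Then remove 0.01042 M of E.
Step 3:
                  J         D         E
  Initial     3.353   0.02192   0.09065
  Change  -0.006949 -0.002316  0.004633
  Equil       3.346    0.0196   0.09529
  solve Keq expr → x = 0.002316; check Q = 0.01236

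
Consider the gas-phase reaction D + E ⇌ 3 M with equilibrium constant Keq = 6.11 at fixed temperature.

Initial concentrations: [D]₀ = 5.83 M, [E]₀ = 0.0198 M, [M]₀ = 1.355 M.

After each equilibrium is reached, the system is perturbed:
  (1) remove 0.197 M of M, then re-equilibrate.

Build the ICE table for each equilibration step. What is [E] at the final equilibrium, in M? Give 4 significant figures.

[E]_eq = 0.03769 M

Q₀ = 21.55 vs Keq = 6.11 ⇒ Q>K, reverse
Step 1:
                    D           E           M
  Initial        5.83      0.0198       1.355
  Change      0.03479     0.03479     -0.1044
  Equil         5.865     0.05459       1.251
  solve Keq expr → x = -0.03479; check Q = 6.11
Then remove 0.197 M of M.
Step 2:
                    D           E           M
  Initial       5.865     0.05459       1.054
  Change      -0.0169     -0.0169     0.05069
  Equil         5.848     0.03769       1.104
  solve Keq expr → x = 0.0169; check Q = 6.11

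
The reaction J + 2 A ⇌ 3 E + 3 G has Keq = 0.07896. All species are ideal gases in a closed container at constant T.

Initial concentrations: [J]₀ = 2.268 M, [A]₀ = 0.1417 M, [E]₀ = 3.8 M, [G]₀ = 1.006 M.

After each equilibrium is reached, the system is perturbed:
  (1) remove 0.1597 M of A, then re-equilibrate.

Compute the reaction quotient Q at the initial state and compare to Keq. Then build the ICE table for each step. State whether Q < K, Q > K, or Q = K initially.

Q₀ = 1227; Q > K (proceeds reverse)

Q₀ = 1227 vs Keq = 0.07896 ⇒ Q>K, reverse
Step 1:
                  J         A         E         G
  Initial     2.268    0.1417       3.8     1.006
  Change     0.2828    0.5656   -0.8484   -0.8484
  Equil       2.551    0.7073     2.952    0.1576
  solve Keq expr → x = -0.2828; check Q = 0.07896
Then remove 0.1597 M of A.
Step 2:
                  J         A         E         G
  Initial     2.551    0.5476     2.952    0.1576
  Change   0.007109   0.01422  -0.02133  -0.02133
  Equil       2.558    0.5618      2.93    0.1363
  solve Keq expr → x = -0.007109; check Q = 0.07896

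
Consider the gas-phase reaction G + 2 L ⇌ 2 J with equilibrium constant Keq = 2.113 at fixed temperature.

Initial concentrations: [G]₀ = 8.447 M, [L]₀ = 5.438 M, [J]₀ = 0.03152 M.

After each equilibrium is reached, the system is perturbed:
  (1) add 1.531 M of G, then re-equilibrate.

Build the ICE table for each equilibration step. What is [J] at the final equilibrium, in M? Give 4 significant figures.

Q₀ = 3.9773e-06 vs Keq = 2.113 ⇒ Q<K, forward
Step 1:
                  G         L         J
  init        8.447     5.438   0.03152
  Δ          -2.131    -4.263     4.263
  eq          6.316     1.175     4.294
  solve Keq expr → x = 2.131; check Q = 2.113
Then add 1.531 M of G.
Step 2:
                  G         L         J
  init        7.847     1.175     4.294
  Δ        -0.04722  -0.09444   0.09444
  eq            7.8     1.081     4.389
  solve Keq expr → x = 0.04722; check Q = 2.113

[J]_eq = 4.389 M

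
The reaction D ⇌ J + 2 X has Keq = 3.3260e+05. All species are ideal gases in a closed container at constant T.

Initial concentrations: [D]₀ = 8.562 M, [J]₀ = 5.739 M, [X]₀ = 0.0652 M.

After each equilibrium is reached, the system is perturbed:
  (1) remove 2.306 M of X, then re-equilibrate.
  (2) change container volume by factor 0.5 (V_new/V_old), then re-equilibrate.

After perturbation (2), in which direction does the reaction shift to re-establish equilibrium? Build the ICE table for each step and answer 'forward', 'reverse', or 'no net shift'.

Direction: reverse

Q₀ = 0.002849 vs Keq = 3.3260e+05 ⇒ Q<K, forward
Step 1:
                  D         J         X
  I           8.562     5.739    0.0652
  C          -8.549     8.549      17.1
  E         0.01266     14.29     17.16
  solve Keq expr → x = 8.549; check Q = 3.3260e+05
Then remove 2.306 M of X.
Step 2:
                  D         J         X
  I         0.01266     14.29     14.86
  C       -0.003162  0.003162  0.006324
  E        0.009494     14.29     14.86
  solve Keq expr → x = 0.003162; check Q = 3.3260e+05
Then change container volume by factor 0.5 (V_new/V_old).
Step 3:
                  D         J         X
  I         0.01899     28.58     29.73
  C         0.05624  -0.05624   -0.1125
  E         0.07523     28.53     29.62
  solve Keq expr → x = -0.05624; check Q = 3.3260e+05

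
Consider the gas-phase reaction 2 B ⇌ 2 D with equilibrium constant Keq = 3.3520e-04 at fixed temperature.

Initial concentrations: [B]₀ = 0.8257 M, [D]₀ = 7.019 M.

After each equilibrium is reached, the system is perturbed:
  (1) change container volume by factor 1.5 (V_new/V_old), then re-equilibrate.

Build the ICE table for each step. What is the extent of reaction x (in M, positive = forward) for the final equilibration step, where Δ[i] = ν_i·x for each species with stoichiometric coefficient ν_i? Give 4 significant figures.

Q₀ = 72.26 vs Keq = 3.3520e-04 ⇒ Q>K, reverse
Step 1:
                   B          D
  Initial     0.8257      7.019
  Change       6.878     -6.878
  Equil        7.704      0.141
  solve Keq expr → x = -3.439; check Q = 3.3520e-04
Then change container volume by factor 1.5 (V_new/V_old).
Step 2:
                   B          D
  Initial      5.136    0.09403
  Change           0          0
  Equil        5.136    0.09403
  solve Keq expr → x = 0; check Q = 3.3520e-04

x = 0 M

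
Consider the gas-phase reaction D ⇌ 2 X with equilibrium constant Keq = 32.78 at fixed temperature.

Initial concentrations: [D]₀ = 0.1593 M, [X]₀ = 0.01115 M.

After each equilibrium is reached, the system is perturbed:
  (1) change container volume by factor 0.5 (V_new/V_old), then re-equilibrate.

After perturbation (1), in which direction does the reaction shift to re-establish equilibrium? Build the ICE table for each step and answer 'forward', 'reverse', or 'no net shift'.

Q₀ = 7.8043e-04 vs Keq = 32.78 ⇒ Q<K, forward
Step 1:
                   D          X
  Initial     0.1593    0.01115
  Change     -0.1561     0.3122
  Equil      0.00319     0.3234
  solve Keq expr → x = 0.1561; check Q = 32.78
Then change container volume by factor 0.5 (V_new/V_old).
Step 2:
                   D          X
  Initial    0.00638     0.6467
  Change    0.005917   -0.01183
  Equil       0.0123     0.6349
  solve Keq expr → x = -0.005917; check Q = 32.78

Direction: reverse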